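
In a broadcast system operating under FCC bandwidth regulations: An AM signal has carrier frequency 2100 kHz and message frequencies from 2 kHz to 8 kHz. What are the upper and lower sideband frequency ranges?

Upper sideband (USB) = fc + [fm_low, fm_high] = 2100 + [2, 8] = [2102, 2108] kHz
Lower sideband (LSB) = fc - [fm_high, fm_low] = 2100 - [8, 2] = [2092, 2098] kHz
Total occupied spectrum: 2092 kHz to 2108 kHz (plus carrier at 2100 kHz)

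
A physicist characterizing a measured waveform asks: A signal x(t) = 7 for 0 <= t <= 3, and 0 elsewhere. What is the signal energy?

Energy = integral of |x(t)|^2 dt over the signal duration
= 7^2 * 3 = 49 * 3 = 147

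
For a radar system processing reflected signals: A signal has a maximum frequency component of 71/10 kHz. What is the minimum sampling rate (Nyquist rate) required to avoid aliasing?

By the Nyquist-Shannon sampling theorem,
the minimum sampling rate (Nyquist rate) must be at least 2 * f_max.
Nyquist rate = 2 * 71/10 kHz = 71/5 kHz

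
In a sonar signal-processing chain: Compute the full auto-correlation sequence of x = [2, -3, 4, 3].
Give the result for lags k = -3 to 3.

r_xx[k] = sum_m x[m]*x[m+k], indexed from 0, for k = -3 to 3:
  r_xx[-3] = x[3]*x[0] = 6
  r_xx[-2] = x[2]*x[0] + x[3]*x[1] = -1
  r_xx[-1] = x[1]*x[0] + x[2]*x[1] + x[3]*x[2] = -6
  r_xx[0] = x[0]*x[0] + x[1]*x[1] + x[2]*x[2] + x[3]*x[3] = 38
  r_xx[1] = x[0]*x[1] + x[1]*x[2] + x[2]*x[3] = -6
  r_xx[2] = x[0]*x[2] + x[1]*x[3] = -1
  r_xx[3] = x[0]*x[3] = 6
r_xx = [6, -1, -6, 38, -6, -1, 6]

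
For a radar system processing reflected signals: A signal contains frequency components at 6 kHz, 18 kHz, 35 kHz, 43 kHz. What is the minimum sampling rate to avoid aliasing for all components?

The highest frequency component is f_max = 43 kHz.
Nyquist rate = 2 * f_max = 2 * 43 kHz = 86 kHz.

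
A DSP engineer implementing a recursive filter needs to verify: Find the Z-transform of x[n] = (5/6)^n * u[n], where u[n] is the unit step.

The Z-transform of a^n * u[n] is z/(z-a) for |z| > |a|.
Here a = 5/6, so X(z) = z/(z - (5/6)) = 6z/(6z - 5)
ROC: |z| > 5/6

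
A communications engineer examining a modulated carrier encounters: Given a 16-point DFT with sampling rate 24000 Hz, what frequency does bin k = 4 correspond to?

The frequency of DFT bin k is: f_k = k * f_s / N
f_4 = 4 * 24000 / 16 = 6000 Hz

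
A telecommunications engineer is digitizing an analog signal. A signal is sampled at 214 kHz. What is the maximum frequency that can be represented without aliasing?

The maximum frequency that can be represented without aliasing
is the Nyquist frequency: f_max = f_s / 2 = 214 kHz / 2 = 107 kHz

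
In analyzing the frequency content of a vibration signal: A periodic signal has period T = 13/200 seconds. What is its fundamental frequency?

The fundamental frequency is the reciprocal of the period.
f = 1/T = 1/(13/200) = 200/13 Hz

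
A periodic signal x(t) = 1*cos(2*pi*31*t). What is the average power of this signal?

Average power of A*cos(wt) is A^2/2.
P = 1^2 / 2 = 1/2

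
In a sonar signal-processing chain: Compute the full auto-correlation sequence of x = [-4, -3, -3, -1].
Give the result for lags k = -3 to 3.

r_xx[k] = sum_m x[m]*x[m+k], indexed from 0, for k = -3 to 3:
  r_xx[-3] = x[3]*x[0] = 4
  r_xx[-2] = x[2]*x[0] + x[3]*x[1] = 15
  r_xx[-1] = x[1]*x[0] + x[2]*x[1] + x[3]*x[2] = 24
  r_xx[0] = x[0]*x[0] + x[1]*x[1] + x[2]*x[2] + x[3]*x[3] = 35
  r_xx[1] = x[0]*x[1] + x[1]*x[2] + x[2]*x[3] = 24
  r_xx[2] = x[0]*x[2] + x[1]*x[3] = 15
  r_xx[3] = x[0]*x[3] = 4
r_xx = [4, 15, 24, 35, 24, 15, 4]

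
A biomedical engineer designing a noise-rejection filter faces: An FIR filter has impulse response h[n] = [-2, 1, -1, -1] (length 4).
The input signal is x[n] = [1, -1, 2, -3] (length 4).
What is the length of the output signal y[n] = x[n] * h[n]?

For linear convolution, the output length is:
len(y) = len(x) + len(h) - 1 = 4 + 4 - 1 = 7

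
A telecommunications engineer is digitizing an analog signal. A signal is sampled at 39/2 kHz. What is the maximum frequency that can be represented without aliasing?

The maximum frequency that can be represented without aliasing
is the Nyquist frequency: f_max = f_s / 2 = 39/2 kHz / 2 = 39/4 kHz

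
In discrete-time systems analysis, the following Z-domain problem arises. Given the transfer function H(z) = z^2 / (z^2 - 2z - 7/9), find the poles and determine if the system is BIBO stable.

Poles are roots of the denominator: z^2 - 2z - 7/9 = 0.
Quadratic formula: z = [-(-2) +/- sqrt((-2)^2 - 4*(-7/9))] / 2
Discriminant = 4 + 28/9 = 64/9; sqrt = 8/3.
z = (2 +/- 8/3) / 2 => z = 7/3 or z = -1/3.
|p1| = 7/3, |p2| = 1/3.
For BIBO stability, all poles must lie inside the unit circle (|p| < 1).
System is UNSTABLE since at least one |p| >= 1.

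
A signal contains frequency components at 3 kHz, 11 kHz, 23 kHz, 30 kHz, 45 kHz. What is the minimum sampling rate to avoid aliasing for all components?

The highest frequency component is f_max = 45 kHz.
Nyquist rate = 2 * f_max = 2 * 45 kHz = 90 kHz.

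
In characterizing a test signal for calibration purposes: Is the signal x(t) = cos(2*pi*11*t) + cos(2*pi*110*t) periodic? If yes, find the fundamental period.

f1 = 11 Hz, f2 = 110 Hz
Period T1 = 1/11, T2 = 1/110
Ratio T1/T2 = 110/11, which is rational.
The signal is periodic with fundamental period T = 1/GCD(11,110) = 1/11 s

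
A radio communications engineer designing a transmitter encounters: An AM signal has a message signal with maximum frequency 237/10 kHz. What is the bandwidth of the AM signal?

In AM (double-sideband), the bandwidth is twice the message frequency.
BW = 2 * f_m = 2 * 237/10 kHz = 237/5 kHz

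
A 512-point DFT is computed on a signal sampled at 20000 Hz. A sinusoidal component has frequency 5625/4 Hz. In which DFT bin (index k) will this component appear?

DFT frequency resolution = f_s/N = 20000/512 = 625/16 Hz
Bin index k = f_signal / resolution = 5625/4 / 625/16 = 36
The signal frequency 5625/4 Hz falls in DFT bin k = 36.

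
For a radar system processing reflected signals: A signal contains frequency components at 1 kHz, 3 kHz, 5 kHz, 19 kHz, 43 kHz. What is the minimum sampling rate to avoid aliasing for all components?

The highest frequency component is f_max = 43 kHz.
Nyquist rate = 2 * f_max = 2 * 43 kHz = 86 kHz.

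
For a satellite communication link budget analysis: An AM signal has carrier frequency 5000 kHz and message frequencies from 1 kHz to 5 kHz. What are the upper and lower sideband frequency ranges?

Upper sideband (USB) = fc + [fm_low, fm_high] = 5000 + [1, 5] = [5001, 5005] kHz
Lower sideband (LSB) = fc - [fm_high, fm_low] = 5000 - [5, 1] = [4995, 4999] kHz
Total occupied spectrum: 4995 kHz to 5005 kHz (plus carrier at 5000 kHz)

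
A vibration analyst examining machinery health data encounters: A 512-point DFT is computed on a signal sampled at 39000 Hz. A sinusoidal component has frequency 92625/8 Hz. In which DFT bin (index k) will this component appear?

DFT frequency resolution = f_s/N = 39000/512 = 4875/64 Hz
Bin index k = f_signal / resolution = 92625/8 / 4875/64 = 152
The signal frequency 92625/8 Hz falls in DFT bin k = 152.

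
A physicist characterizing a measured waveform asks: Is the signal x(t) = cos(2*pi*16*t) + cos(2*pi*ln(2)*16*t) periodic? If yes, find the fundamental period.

f1 = 16 Hz, f2 = 16*ln(2) Hz
Ratio f2/f1 = ln(2), which is irrational.
Since the frequency ratio is irrational, no common period exists.
The signal is not periodic.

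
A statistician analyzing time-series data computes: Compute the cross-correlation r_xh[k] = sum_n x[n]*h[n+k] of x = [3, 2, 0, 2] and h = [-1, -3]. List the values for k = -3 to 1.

Both sequences indexed from 0 and zero outside their support.
Lags with overlap: k = -3 to 1.
  r_xh[-3] = x[3]*h[0] = -2
  r_xh[-2] = x[2]*h[0] + x[3]*h[1] = -6
  r_xh[-1] = x[1]*h[0] + x[2]*h[1] = -2
  r_xh[0] = x[0]*h[0] + x[1]*h[1] = -9
  r_xh[1] = x[0]*h[1] = -9
r_xh = [-2, -6, -2, -9, -9] (for k = -3, ..., 1)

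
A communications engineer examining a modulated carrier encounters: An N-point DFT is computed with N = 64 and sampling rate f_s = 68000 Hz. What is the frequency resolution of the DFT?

DFT frequency resolution = f_s / N
= 68000 / 64 = 2125/2 Hz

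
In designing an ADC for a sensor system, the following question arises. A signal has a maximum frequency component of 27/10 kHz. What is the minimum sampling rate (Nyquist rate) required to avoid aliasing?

By the Nyquist-Shannon sampling theorem,
the minimum sampling rate (Nyquist rate) must be at least 2 * f_max.
Nyquist rate = 2 * 27/10 kHz = 27/5 kHz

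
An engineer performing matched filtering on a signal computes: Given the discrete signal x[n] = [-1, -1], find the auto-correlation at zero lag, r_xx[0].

The auto-correlation at zero lag r_xx[0] equals the signal energy.
r_xx[0] = sum of x[n]^2 = (-1)^2 + (-1)^2
= 1 + 1 = 2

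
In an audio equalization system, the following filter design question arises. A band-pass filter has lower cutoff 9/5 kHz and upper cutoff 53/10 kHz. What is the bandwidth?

Bandwidth = f_high - f_low
= 53/10 kHz - 9/5 kHz = 7/2 kHz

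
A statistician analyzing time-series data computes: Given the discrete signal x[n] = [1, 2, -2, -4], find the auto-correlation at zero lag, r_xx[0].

The auto-correlation at zero lag r_xx[0] equals the signal energy.
r_xx[0] = sum of x[n]^2 = 1^2 + 2^2 + (-2)^2 + (-4)^2
= 1 + 4 + 4 + 16 = 25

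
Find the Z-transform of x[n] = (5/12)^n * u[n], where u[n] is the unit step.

The Z-transform of a^n * u[n] is z/(z-a) for |z| > |a|.
Here a = 5/12, so X(z) = z/(z - (5/12)) = 12z/(12z - 5)
ROC: |z| > 5/12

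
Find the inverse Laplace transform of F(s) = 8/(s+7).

Standard pair: k/(s+a) <-> k*e^(-at)*u(t)
With k=8, a=7: f(t) = 8*e^(-7t)*u(t)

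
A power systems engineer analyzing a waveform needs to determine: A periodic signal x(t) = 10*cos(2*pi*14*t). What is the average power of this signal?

Average power of A*cos(wt) is A^2/2.
P = 10^2 / 2 = 100/2 = 50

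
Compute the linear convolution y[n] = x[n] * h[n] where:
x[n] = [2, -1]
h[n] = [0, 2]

y[n] = sum_k x[k]*h[n-k]. Output length = len(x) + len(h) - 1 = 2 + 2 - 1 = 3.
y[0] = 2*0 = 0
y[1] = -1*0 + 2*2 = 4
y[2] = -1*2 = -2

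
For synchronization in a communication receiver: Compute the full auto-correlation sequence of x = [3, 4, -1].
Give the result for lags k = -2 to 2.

r_xx[k] = sum_m x[m]*x[m+k], indexed from 0, for k = -2 to 2:
  r_xx[-2] = x[2]*x[0] = -3
  r_xx[-1] = x[1]*x[0] + x[2]*x[1] = 8
  r_xx[0] = x[0]*x[0] + x[1]*x[1] + x[2]*x[2] = 26
  r_xx[1] = x[0]*x[1] + x[1]*x[2] = 8
  r_xx[2] = x[0]*x[2] = -3
r_xx = [-3, 8, 26, 8, -3]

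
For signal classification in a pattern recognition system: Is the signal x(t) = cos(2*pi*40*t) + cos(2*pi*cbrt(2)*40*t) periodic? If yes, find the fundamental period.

f1 = 40 Hz, f2 = 40*cbrt(2) Hz
Ratio f2/f1 = cbrt(2), which is irrational.
Since the frequency ratio is irrational, no common period exists.
The signal is not periodic.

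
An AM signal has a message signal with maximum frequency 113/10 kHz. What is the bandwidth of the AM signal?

In AM (double-sideband), the bandwidth is twice the message frequency.
BW = 2 * f_m = 2 * 113/10 kHz = 113/5 kHz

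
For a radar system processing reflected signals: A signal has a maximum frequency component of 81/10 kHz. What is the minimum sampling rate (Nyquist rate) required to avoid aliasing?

By the Nyquist-Shannon sampling theorem,
the minimum sampling rate (Nyquist rate) must be at least 2 * f_max.
Nyquist rate = 2 * 81/10 kHz = 81/5 kHz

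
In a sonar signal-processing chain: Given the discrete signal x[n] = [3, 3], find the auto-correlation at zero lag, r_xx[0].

The auto-correlation at zero lag r_xx[0] equals the signal energy.
r_xx[0] = sum of x[n]^2 = 3^2 + 3^2
= 9 + 9 = 18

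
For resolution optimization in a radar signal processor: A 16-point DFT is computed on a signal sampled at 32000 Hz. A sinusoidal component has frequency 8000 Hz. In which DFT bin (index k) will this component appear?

DFT frequency resolution = f_s/N = 32000/16 = 2000 Hz
Bin index k = f_signal / resolution = 8000 / 2000 = 4
The signal frequency 8000 Hz falls in DFT bin k = 4.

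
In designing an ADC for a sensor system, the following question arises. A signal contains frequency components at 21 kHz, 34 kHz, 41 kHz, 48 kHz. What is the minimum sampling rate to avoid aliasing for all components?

The highest frequency component is f_max = 48 kHz.
Nyquist rate = 2 * f_max = 2 * 48 kHz = 96 kHz.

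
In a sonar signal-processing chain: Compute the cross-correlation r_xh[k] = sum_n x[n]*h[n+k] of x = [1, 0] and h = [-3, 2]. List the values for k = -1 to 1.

Both sequences indexed from 0 and zero outside their support.
Lags with overlap: k = -1 to 1.
  r_xh[-1] = x[1]*h[0] = 0
  r_xh[0] = x[0]*h[0] + x[1]*h[1] = -3
  r_xh[1] = x[0]*h[1] = 2
r_xh = [0, -3, 2] (for k = -1, ..., 1)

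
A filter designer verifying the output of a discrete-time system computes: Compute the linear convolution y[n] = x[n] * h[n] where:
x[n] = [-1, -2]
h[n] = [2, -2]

y[n] = sum_k x[k]*h[n-k]. Output length = len(x) + len(h) - 1 = 2 + 2 - 1 = 3.
y[0] = -1*2 = -2
y[1] = -2*2 + -1*-2 = -2
y[2] = -2*-2 = 4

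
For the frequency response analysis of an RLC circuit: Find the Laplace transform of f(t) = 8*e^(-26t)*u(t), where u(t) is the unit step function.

Standard Laplace transform pair:
e^(-at)*u(t) <-> 1/(s+a)
With a = 26: L{8*e^(-26t)*u(t)} = 8/(s+26), ROC: Re(s) > -26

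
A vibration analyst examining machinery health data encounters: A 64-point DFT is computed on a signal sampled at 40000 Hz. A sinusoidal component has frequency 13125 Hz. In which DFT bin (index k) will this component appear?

DFT frequency resolution = f_s/N = 40000/64 = 625 Hz
Bin index k = f_signal / resolution = 13125 / 625 = 21
The signal frequency 13125 Hz falls in DFT bin k = 21.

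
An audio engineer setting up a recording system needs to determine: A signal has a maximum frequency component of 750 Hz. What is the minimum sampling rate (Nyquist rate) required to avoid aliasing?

By the Nyquist-Shannon sampling theorem,
the minimum sampling rate (Nyquist rate) must be at least 2 * f_max.
Nyquist rate = 2 * 750 Hz = 1500 Hz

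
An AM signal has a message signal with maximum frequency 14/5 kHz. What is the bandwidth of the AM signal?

In AM (double-sideband), the bandwidth is twice the message frequency.
BW = 2 * f_m = 2 * 14/5 kHz = 28/5 kHz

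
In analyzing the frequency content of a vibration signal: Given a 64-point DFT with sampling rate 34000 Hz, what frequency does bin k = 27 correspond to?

The frequency of DFT bin k is: f_k = k * f_s / N
f_27 = 27 * 34000 / 64 = 57375/4 Hz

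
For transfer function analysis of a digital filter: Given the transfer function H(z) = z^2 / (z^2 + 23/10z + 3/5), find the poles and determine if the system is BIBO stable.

Poles are roots of the denominator: z^2 + 23/10z + 3/5 = 0.
Quadratic formula: z = [-(23/10) +/- sqrt((23/10)^2 - 4*(3/5))] / 2
Discriminant = 529/100 - 12/5 = 289/100; sqrt = 17/10.
z = (-23/10 +/- 17/10) / 2 => z = -3/10 or z = -2.
|p1| = 2, |p2| = 3/10.
For BIBO stability, all poles must lie inside the unit circle (|p| < 1).
System is UNSTABLE since at least one |p| >= 1.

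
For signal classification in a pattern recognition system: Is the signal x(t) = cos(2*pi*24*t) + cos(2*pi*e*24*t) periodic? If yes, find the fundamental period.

f1 = 24 Hz, f2 = 24*e Hz
Ratio f2/f1 = e, which is irrational.
Since the frequency ratio is irrational, no common period exists.
The signal is not periodic.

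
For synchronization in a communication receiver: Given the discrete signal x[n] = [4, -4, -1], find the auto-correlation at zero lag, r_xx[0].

The auto-correlation at zero lag r_xx[0] equals the signal energy.
r_xx[0] = sum of x[n]^2 = 4^2 + (-4)^2 + (-1)^2
= 16 + 16 + 1 = 33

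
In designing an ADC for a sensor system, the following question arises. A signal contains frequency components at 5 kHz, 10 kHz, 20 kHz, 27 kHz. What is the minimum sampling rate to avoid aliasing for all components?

The highest frequency component is f_max = 27 kHz.
Nyquist rate = 2 * f_max = 2 * 27 kHz = 54 kHz.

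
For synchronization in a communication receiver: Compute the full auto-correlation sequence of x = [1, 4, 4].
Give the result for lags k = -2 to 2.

r_xx[k] = sum_m x[m]*x[m+k], indexed from 0, for k = -2 to 2:
  r_xx[-2] = x[2]*x[0] = 4
  r_xx[-1] = x[1]*x[0] + x[2]*x[1] = 20
  r_xx[0] = x[0]*x[0] + x[1]*x[1] + x[2]*x[2] = 33
  r_xx[1] = x[0]*x[1] + x[1]*x[2] = 20
  r_xx[2] = x[0]*x[2] = 4
r_xx = [4, 20, 33, 20, 4]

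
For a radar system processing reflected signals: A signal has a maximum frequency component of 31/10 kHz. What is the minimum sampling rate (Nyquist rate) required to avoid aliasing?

By the Nyquist-Shannon sampling theorem,
the minimum sampling rate (Nyquist rate) must be at least 2 * f_max.
Nyquist rate = 2 * 31/10 kHz = 31/5 kHz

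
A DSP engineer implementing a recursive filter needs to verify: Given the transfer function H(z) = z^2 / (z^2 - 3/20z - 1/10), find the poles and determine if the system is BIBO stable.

Poles are roots of the denominator: z^2 - 3/20z - 1/10 = 0.
Quadratic formula: z = [-(-3/20) +/- sqrt((-3/20)^2 - 4*(-1/10))] / 2
Discriminant = 9/400 + 2/5 = 169/400; sqrt = 13/20.
z = (3/20 +/- 13/20) / 2 => z = 2/5 or z = -1/4.
|p1| = 1/4, |p2| = 2/5.
For BIBO stability, all poles must lie inside the unit circle (|p| < 1).
System is STABLE since both |p| < 1.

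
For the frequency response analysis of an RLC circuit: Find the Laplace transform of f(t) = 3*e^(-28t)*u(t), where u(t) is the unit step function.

Standard Laplace transform pair:
e^(-at)*u(t) <-> 1/(s+a)
With a = 28: L{3*e^(-28t)*u(t)} = 3/(s+28), ROC: Re(s) > -28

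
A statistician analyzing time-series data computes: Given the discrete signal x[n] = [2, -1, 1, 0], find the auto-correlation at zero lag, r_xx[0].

The auto-correlation at zero lag r_xx[0] equals the signal energy.
r_xx[0] = sum of x[n]^2 = 2^2 + (-1)^2 + 1^2 + 0^2
= 4 + 1 + 1 + 0 = 6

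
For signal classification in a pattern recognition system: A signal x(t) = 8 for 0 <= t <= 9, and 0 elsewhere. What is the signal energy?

Energy = integral of |x(t)|^2 dt over the signal duration
= 8^2 * 9 = 64 * 9 = 576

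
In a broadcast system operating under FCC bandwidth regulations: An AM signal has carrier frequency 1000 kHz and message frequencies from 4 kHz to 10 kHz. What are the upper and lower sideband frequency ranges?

Upper sideband (USB) = fc + [fm_low, fm_high] = 1000 + [4, 10] = [1004, 1010] kHz
Lower sideband (LSB) = fc - [fm_high, fm_low] = 1000 - [10, 4] = [990, 996] kHz
Total occupied spectrum: 990 kHz to 1010 kHz (plus carrier at 1000 kHz)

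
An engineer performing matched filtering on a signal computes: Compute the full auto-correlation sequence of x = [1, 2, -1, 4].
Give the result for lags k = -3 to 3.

r_xx[k] = sum_m x[m]*x[m+k], indexed from 0, for k = -3 to 3:
  r_xx[-3] = x[3]*x[0] = 4
  r_xx[-2] = x[2]*x[0] + x[3]*x[1] = 7
  r_xx[-1] = x[1]*x[0] + x[2]*x[1] + x[3]*x[2] = -4
  r_xx[0] = x[0]*x[0] + x[1]*x[1] + x[2]*x[2] + x[3]*x[3] = 22
  r_xx[1] = x[0]*x[1] + x[1]*x[2] + x[2]*x[3] = -4
  r_xx[2] = x[0]*x[2] + x[1]*x[3] = 7
  r_xx[3] = x[0]*x[3] = 4
r_xx = [4, 7, -4, 22, -4, 7, 4]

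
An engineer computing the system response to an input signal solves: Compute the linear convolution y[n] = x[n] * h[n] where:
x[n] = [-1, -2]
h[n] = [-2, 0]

y[n] = sum_k x[k]*h[n-k]. Output length = len(x) + len(h) - 1 = 2 + 2 - 1 = 3.
y[0] = -1*-2 = 2
y[1] = -2*-2 + -1*0 = 4
y[2] = -2*0 = 0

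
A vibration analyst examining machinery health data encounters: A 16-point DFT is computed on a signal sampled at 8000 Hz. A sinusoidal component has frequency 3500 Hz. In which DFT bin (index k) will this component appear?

DFT frequency resolution = f_s/N = 8000/16 = 500 Hz
Bin index k = f_signal / resolution = 3500 / 500 = 7
The signal frequency 3500 Hz falls in DFT bin k = 7.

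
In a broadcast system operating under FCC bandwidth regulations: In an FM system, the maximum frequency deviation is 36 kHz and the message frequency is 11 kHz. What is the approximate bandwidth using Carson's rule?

Carson's rule: BW = 2*(delta_f + f_m)
= 2*(36 + 11) kHz = 94 kHz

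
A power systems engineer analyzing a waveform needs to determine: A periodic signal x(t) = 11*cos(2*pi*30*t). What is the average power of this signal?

Average power of A*cos(wt) is A^2/2.
P = 11^2 / 2 = 121/2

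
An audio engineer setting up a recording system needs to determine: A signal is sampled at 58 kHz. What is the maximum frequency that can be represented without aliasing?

The maximum frequency that can be represented without aliasing
is the Nyquist frequency: f_max = f_s / 2 = 58 kHz / 2 = 29 kHz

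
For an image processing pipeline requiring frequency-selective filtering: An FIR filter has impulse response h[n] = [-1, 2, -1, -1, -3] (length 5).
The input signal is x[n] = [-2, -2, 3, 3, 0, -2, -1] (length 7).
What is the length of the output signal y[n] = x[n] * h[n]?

For linear convolution, the output length is:
len(y) = len(x) + len(h) - 1 = 7 + 5 - 1 = 11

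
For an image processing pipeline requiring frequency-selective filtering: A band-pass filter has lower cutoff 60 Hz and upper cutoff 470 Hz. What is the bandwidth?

Bandwidth = f_high - f_low
= 470 Hz - 60 Hz = 410 Hz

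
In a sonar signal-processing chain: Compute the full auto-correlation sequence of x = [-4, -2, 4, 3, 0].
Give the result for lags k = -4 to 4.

r_xx[k] = sum_m x[m]*x[m+k], indexed from 0, for k = -4 to 4:
  r_xx[-4] = x[4]*x[0] = 0
  r_xx[-3] = x[3]*x[0] + x[4]*x[1] = -12
  r_xx[-2] = x[2]*x[0] + x[3]*x[1] + x[4]*x[2] = -22
  r_xx[-1] = x[1]*x[0] + x[2]*x[1] + x[3]*x[2] + x[4]*x[3] = 12
  r_xx[0] = x[0]*x[0] + x[1]*x[1] + x[2]*x[2] + x[3]*x[3] + x[4]*x[4] = 45
  r_xx[1] = x[0]*x[1] + x[1]*x[2] + x[2]*x[3] + x[3]*x[4] = 12
  r_xx[2] = x[0]*x[2] + x[1]*x[3] + x[2]*x[4] = -22
  r_xx[3] = x[0]*x[3] + x[1]*x[4] = -12
  r_xx[4] = x[0]*x[4] = 0
r_xx = [0, -12, -22, 12, 45, 12, -22, -12, 0]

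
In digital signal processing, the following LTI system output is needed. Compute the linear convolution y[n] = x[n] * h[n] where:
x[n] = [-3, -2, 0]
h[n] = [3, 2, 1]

y[n] = sum_k x[k]*h[n-k]. Output length = len(x) + len(h) - 1 = 3 + 3 - 1 = 5.
y[0] = -3*3 = -9
y[1] = -2*3 + -3*2 = -12
y[2] = 0*3 + -2*2 + -3*1 = -7
y[3] = 0*2 + -2*1 = -2
y[4] = 0*1 = 0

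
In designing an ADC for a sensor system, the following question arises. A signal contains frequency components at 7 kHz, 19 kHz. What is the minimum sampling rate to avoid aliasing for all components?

The highest frequency component is f_max = 19 kHz.
Nyquist rate = 2 * f_max = 2 * 19 kHz = 38 kHz.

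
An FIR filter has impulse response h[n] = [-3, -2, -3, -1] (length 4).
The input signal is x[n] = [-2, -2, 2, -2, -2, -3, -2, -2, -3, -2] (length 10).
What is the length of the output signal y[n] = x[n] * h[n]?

For linear convolution, the output length is:
len(y) = len(x) + len(h) - 1 = 10 + 4 - 1 = 13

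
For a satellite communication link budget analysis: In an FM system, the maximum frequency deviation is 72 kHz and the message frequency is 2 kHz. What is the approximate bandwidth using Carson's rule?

Carson's rule: BW = 2*(delta_f + f_m)
= 2*(72 + 2) kHz = 148 kHz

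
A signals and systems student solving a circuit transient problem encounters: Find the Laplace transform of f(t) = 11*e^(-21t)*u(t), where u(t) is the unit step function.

Standard Laplace transform pair:
e^(-at)*u(t) <-> 1/(s+a)
With a = 21: L{11*e^(-21t)*u(t)} = 11/(s+21), ROC: Re(s) > -21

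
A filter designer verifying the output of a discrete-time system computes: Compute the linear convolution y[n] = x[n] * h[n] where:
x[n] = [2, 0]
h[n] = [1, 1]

y[n] = sum_k x[k]*h[n-k]. Output length = len(x) + len(h) - 1 = 2 + 2 - 1 = 3.
y[0] = 2*1 = 2
y[1] = 0*1 + 2*1 = 2
y[2] = 0*1 = 0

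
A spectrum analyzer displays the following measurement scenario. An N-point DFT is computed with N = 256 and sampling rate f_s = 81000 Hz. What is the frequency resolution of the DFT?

DFT frequency resolution = f_s / N
= 81000 / 256 = 10125/32 Hz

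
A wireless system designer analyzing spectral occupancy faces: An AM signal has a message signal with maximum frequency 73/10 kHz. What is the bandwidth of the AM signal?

In AM (double-sideband), the bandwidth is twice the message frequency.
BW = 2 * f_m = 2 * 73/10 kHz = 73/5 kHz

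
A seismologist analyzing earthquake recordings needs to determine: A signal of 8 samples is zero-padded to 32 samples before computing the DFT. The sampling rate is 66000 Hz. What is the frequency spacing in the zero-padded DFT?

Original DFT: N = 8, resolution = f_s/N = 66000/8 = 8250 Hz
Zero-padded DFT: N = 32, resolution = f_s/N = 66000/32 = 4125/2 Hz
Zero-padding interpolates the spectrum (finer frequency grid)
but does NOT improve the true spectral resolution (ability to resolve close frequencies).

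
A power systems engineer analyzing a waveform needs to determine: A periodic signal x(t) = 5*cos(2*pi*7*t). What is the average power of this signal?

Average power of A*cos(wt) is A^2/2.
P = 5^2 / 2 = 25/2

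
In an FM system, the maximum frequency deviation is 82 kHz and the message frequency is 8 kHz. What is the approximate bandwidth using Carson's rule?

Carson's rule: BW = 2*(delta_f + f_m)
= 2*(82 + 8) kHz = 180 kHz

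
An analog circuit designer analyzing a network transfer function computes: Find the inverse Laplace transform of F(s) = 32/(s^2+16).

Standard pair: w/(s^2+w^2) <-> sin(wt)*u(t)
Recognize w^2 = 16, so w = 4; numerator 32 = 8*4.
f(t) = 8*sin(4t)*u(t)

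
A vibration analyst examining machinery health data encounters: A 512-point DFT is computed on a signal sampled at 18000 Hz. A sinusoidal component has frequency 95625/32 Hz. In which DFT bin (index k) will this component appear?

DFT frequency resolution = f_s/N = 18000/512 = 1125/32 Hz
Bin index k = f_signal / resolution = 95625/32 / 1125/32 = 85
The signal frequency 95625/32 Hz falls in DFT bin k = 85.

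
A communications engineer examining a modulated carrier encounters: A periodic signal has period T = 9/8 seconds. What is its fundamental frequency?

The fundamental frequency is the reciprocal of the period.
f = 1/T = 1/(9/8) = 8/9 Hz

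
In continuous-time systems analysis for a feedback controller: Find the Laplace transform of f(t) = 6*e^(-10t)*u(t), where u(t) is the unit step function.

Standard Laplace transform pair:
e^(-at)*u(t) <-> 1/(s+a)
With a = 10: L{6*e^(-10t)*u(t)} = 6/(s+10), ROC: Re(s) > -10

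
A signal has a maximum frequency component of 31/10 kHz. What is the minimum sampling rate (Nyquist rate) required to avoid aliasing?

By the Nyquist-Shannon sampling theorem,
the minimum sampling rate (Nyquist rate) must be at least 2 * f_max.
Nyquist rate = 2 * 31/10 kHz = 31/5 kHz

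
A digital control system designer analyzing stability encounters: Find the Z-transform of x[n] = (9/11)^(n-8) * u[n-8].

Time-shifting property: if X(z) = Z{x[n]}, then Z{x[n-d]} = z^(-d) * X(z)
X(z) = z/(z - 9/11) for x[n] = (9/11)^n * u[n]
Z{x[n-8]} = z^(-8) * z/(z - 9/11) = z^(-7)/(z - 9/11)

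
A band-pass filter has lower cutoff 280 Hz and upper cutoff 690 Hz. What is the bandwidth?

Bandwidth = f_high - f_low
= 690 Hz - 280 Hz = 410 Hz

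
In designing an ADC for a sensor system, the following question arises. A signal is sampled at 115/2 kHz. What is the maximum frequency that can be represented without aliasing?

The maximum frequency that can be represented without aliasing
is the Nyquist frequency: f_max = f_s / 2 = 115/2 kHz / 2 = 115/4 kHz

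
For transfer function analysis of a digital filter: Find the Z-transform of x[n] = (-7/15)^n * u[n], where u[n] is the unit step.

The Z-transform of a^n * u[n] is z/(z-a) for |z| > |a|.
Here a = -7/15, so X(z) = z/(z - (-7/15)) = 15z/(15z + 7)
ROC: |z| > 7/15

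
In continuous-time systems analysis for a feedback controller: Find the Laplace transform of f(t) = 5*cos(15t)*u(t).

Standard pair: cos(wt)*u(t) <-> s/(s^2+w^2)
With w = 15: L{5*cos(15t)*u(t)} = 5s/(s^2+225)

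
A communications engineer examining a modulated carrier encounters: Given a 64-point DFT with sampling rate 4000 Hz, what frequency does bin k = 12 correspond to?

The frequency of DFT bin k is: f_k = k * f_s / N
f_12 = 12 * 4000 / 64 = 750 Hz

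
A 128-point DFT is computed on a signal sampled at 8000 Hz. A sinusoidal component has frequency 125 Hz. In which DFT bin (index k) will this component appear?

DFT frequency resolution = f_s/N = 8000/128 = 125/2 Hz
Bin index k = f_signal / resolution = 125 / 125/2 = 2
The signal frequency 125 Hz falls in DFT bin k = 2.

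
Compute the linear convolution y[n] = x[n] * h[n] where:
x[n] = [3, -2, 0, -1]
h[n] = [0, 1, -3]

y[n] = sum_k x[k]*h[n-k]. Output length = len(x) + len(h) - 1 = 4 + 3 - 1 = 6.
y[0] = 3*0 = 0
y[1] = -2*0 + 3*1 = 3
y[2] = 0*0 + -2*1 + 3*-3 = -11
y[3] = -1*0 + 0*1 + -2*-3 = 6
y[4] = -1*1 + 0*-3 = -1
y[5] = -1*-3 = 3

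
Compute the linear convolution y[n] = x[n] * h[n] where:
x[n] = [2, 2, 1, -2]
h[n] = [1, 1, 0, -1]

y[n] = sum_k x[k]*h[n-k]. Output length = len(x) + len(h) - 1 = 4 + 4 - 1 = 7.
y[0] = 2*1 = 2
y[1] = 2*1 + 2*1 = 4
y[2] = 1*1 + 2*1 + 2*0 = 3
y[3] = -2*1 + 1*1 + 2*0 + 2*-1 = -3
y[4] = -2*1 + 1*0 + 2*-1 = -4
y[5] = -2*0 + 1*-1 = -1
y[6] = -2*-1 = 2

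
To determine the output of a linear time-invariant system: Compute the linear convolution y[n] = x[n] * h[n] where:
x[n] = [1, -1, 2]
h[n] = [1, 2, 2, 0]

y[n] = sum_k x[k]*h[n-k]. Output length = len(x) + len(h) - 1 = 3 + 4 - 1 = 6.
y[0] = 1*1 = 1
y[1] = -1*1 + 1*2 = 1
y[2] = 2*1 + -1*2 + 1*2 = 2
y[3] = 2*2 + -1*2 + 1*0 = 2
y[4] = 2*2 + -1*0 = 4
y[5] = 2*0 = 0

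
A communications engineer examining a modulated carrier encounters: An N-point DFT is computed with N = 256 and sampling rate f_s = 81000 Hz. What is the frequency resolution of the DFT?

DFT frequency resolution = f_s / N
= 81000 / 256 = 10125/32 Hz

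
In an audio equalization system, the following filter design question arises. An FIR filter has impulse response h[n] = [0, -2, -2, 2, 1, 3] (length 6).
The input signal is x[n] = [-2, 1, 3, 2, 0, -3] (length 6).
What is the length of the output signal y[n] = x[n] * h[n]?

For linear convolution, the output length is:
len(y) = len(x) + len(h) - 1 = 6 + 6 - 1 = 11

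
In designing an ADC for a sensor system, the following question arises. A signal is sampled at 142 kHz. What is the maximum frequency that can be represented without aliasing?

The maximum frequency that can be represented without aliasing
is the Nyquist frequency: f_max = f_s / 2 = 142 kHz / 2 = 71 kHz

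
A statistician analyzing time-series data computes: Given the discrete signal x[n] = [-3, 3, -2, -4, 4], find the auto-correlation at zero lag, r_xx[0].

The auto-correlation at zero lag r_xx[0] equals the signal energy.
r_xx[0] = sum of x[n]^2 = (-3)^2 + 3^2 + (-2)^2 + (-4)^2 + 4^2
= 9 + 9 + 4 + 16 + 16 = 54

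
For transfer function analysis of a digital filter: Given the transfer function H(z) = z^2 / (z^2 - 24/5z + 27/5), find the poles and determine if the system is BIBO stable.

Poles are roots of the denominator: z^2 - 24/5z + 27/5 = 0.
Quadratic formula: z = [-(-24/5) +/- sqrt((-24/5)^2 - 4*(27/5))] / 2
Discriminant = 576/25 - 108/5 = 36/25; sqrt = 6/5.
z = (24/5 +/- 6/5) / 2 => z = 3 or z = 9/5.
|p1| = 9/5, |p2| = 3.
For BIBO stability, all poles must lie inside the unit circle (|p| < 1).
System is UNSTABLE since at least one |p| >= 1.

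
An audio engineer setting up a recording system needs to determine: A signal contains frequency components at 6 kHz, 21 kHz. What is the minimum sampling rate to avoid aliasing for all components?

The highest frequency component is f_max = 21 kHz.
Nyquist rate = 2 * f_max = 2 * 21 kHz = 42 kHz.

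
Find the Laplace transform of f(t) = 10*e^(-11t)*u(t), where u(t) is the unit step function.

Standard Laplace transform pair:
e^(-at)*u(t) <-> 1/(s+a)
With a = 11: L{10*e^(-11t)*u(t)} = 10/(s+11), ROC: Re(s) > -11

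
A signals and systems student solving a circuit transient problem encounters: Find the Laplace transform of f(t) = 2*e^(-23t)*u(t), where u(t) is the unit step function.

Standard Laplace transform pair:
e^(-at)*u(t) <-> 1/(s+a)
With a = 23: L{2*e^(-23t)*u(t)} = 2/(s+23), ROC: Re(s) > -23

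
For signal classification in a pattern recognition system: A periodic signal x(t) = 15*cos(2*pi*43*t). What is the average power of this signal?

Average power of A*cos(wt) is A^2/2.
P = 15^2 / 2 = 225/2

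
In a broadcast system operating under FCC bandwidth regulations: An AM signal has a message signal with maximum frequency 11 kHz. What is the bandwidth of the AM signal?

In AM (double-sideband), the bandwidth is twice the message frequency.
BW = 2 * f_m = 2 * 11 kHz = 22 kHz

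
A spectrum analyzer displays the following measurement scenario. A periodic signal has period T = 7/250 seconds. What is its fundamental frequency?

The fundamental frequency is the reciprocal of the period.
f = 1/T = 1/(7/250) = 250/7 Hz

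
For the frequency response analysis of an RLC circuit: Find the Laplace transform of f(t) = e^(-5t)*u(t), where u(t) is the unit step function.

Standard Laplace transform pair:
e^(-at)*u(t) <-> 1/(s+a)
With a = 5: L{e^(-5t)*u(t)} = 1/(s+5), ROC: Re(s) > -5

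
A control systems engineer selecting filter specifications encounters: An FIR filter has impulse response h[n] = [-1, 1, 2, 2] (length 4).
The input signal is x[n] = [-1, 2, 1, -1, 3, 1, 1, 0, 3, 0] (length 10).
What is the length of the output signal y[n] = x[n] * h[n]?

For linear convolution, the output length is:
len(y) = len(x) + len(h) - 1 = 10 + 4 - 1 = 13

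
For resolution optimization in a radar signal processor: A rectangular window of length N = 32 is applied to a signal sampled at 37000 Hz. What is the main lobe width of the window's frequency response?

For a rectangular window of length N,
the main lobe width in frequency is 2*f_s/N.
= 2*37000/32 = 4625/2 Hz
This determines the minimum frequency separation for resolving two sinusoids.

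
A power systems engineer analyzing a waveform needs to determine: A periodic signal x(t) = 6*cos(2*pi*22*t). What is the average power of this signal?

Average power of A*cos(wt) is A^2/2.
P = 6^2 / 2 = 36/2 = 18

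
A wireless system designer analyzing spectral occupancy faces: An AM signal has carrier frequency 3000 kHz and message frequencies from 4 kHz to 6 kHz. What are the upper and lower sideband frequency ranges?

Upper sideband (USB) = fc + [fm_low, fm_high] = 3000 + [4, 6] = [3004, 3006] kHz
Lower sideband (LSB) = fc - [fm_high, fm_low] = 3000 - [6, 4] = [2994, 2996] kHz
Total occupied spectrum: 2994 kHz to 3006 kHz (plus carrier at 3000 kHz)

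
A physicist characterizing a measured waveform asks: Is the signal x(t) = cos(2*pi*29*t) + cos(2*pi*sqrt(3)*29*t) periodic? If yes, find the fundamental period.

f1 = 29 Hz, f2 = 29*sqrt(3) Hz
Ratio f2/f1 = sqrt(3), which is irrational.
Since the frequency ratio is irrational, no common period exists.
The signal is not periodic.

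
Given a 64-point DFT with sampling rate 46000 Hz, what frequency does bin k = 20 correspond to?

The frequency of DFT bin k is: f_k = k * f_s / N
f_20 = 20 * 46000 / 64 = 14375 Hz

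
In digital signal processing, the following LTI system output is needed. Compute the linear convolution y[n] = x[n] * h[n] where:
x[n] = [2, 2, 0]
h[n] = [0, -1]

y[n] = sum_k x[k]*h[n-k]. Output length = len(x) + len(h) - 1 = 3 + 2 - 1 = 4.
y[0] = 2*0 = 0
y[1] = 2*0 + 2*-1 = -2
y[2] = 0*0 + 2*-1 = -2
y[3] = 0*-1 = 0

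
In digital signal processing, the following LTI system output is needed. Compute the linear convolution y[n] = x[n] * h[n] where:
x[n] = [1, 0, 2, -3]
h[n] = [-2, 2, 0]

y[n] = sum_k x[k]*h[n-k]. Output length = len(x) + len(h) - 1 = 4 + 3 - 1 = 6.
y[0] = 1*-2 = -2
y[1] = 0*-2 + 1*2 = 2
y[2] = 2*-2 + 0*2 + 1*0 = -4
y[3] = -3*-2 + 2*2 + 0*0 = 10
y[4] = -3*2 + 2*0 = -6
y[5] = -3*0 = 0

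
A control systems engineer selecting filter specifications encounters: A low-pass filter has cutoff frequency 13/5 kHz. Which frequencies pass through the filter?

A low-pass filter passes all frequencies below the cutoff frequency 13/5 kHz and attenuates higher frequencies.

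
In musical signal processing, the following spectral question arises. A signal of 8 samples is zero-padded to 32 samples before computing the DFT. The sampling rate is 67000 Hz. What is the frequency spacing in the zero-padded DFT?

Original DFT: N = 8, resolution = f_s/N = 67000/8 = 8375 Hz
Zero-padded DFT: N = 32, resolution = f_s/N = 67000/32 = 8375/4 Hz
Zero-padding interpolates the spectrum (finer frequency grid)
but does NOT improve the true spectral resolution (ability to resolve close frequencies).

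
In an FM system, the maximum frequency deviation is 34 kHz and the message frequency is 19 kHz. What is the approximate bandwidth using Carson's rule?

Carson's rule: BW = 2*(delta_f + f_m)
= 2*(34 + 19) kHz = 106 kHz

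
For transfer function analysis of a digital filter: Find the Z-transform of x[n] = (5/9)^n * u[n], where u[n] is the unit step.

The Z-transform of a^n * u[n] is z/(z-a) for |z| > |a|.
Here a = 5/9, so X(z) = z/(z - (5/9)) = 9z/(9z - 5)
ROC: |z| > 5/9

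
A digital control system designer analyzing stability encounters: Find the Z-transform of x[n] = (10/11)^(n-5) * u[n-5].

Time-shifting property: if X(z) = Z{x[n]}, then Z{x[n-d]} = z^(-d) * X(z)
X(z) = z/(z - 10/11) for x[n] = (10/11)^n * u[n]
Z{x[n-5]} = z^(-5) * z/(z - 10/11) = z^(-4)/(z - 10/11)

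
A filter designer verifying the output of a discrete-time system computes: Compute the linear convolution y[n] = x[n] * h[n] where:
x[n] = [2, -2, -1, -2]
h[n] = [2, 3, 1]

y[n] = sum_k x[k]*h[n-k]. Output length = len(x) + len(h) - 1 = 4 + 3 - 1 = 6.
y[0] = 2*2 = 4
y[1] = -2*2 + 2*3 = 2
y[2] = -1*2 + -2*3 + 2*1 = -6
y[3] = -2*2 + -1*3 + -2*1 = -9
y[4] = -2*3 + -1*1 = -7
y[5] = -2*1 = -2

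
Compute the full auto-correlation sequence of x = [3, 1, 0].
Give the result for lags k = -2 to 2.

r_xx[k] = sum_m x[m]*x[m+k], indexed from 0, for k = -2 to 2:
  r_xx[-2] = x[2]*x[0] = 0
  r_xx[-1] = x[1]*x[0] + x[2]*x[1] = 3
  r_xx[0] = x[0]*x[0] + x[1]*x[1] + x[2]*x[2] = 10
  r_xx[1] = x[0]*x[1] + x[1]*x[2] = 3
  r_xx[2] = x[0]*x[2] = 0
r_xx = [0, 3, 10, 3, 0]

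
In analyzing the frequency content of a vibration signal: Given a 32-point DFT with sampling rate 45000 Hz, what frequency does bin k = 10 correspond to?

The frequency of DFT bin k is: f_k = k * f_s / N
f_10 = 10 * 45000 / 32 = 28125/2 Hz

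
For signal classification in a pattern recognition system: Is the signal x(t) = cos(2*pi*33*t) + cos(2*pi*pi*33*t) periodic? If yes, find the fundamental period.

f1 = 33 Hz, f2 = 33*pi Hz
Ratio f2/f1 = pi, which is irrational.
Since the frequency ratio is irrational, no common period exists.
The signal is not periodic.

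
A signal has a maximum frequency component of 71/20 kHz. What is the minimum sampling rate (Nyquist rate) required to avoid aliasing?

By the Nyquist-Shannon sampling theorem,
the minimum sampling rate (Nyquist rate) must be at least 2 * f_max.
Nyquist rate = 2 * 71/20 kHz = 71/10 kHz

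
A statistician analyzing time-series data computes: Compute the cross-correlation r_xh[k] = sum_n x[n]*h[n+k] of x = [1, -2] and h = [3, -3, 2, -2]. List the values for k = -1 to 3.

Both sequences indexed from 0 and zero outside their support.
Lags with overlap: k = -1 to 3.
  r_xh[-1] = x[1]*h[0] = -6
  r_xh[0] = x[0]*h[0] + x[1]*h[1] = 9
  r_xh[1] = x[0]*h[1] + x[1]*h[2] = -7
  r_xh[2] = x[0]*h[2] + x[1]*h[3] = 6
  r_xh[3] = x[0]*h[3] = -2
r_xh = [-6, 9, -7, 6, -2] (for k = -1, ..., 3)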